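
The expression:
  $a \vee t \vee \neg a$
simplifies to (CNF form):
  $\text{True}$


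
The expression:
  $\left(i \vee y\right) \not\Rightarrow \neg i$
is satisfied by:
  {i: True}


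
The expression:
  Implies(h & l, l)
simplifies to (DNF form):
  True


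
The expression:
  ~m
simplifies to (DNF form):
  ~m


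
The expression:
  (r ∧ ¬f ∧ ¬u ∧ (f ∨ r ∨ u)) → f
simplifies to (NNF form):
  f ∨ u ∨ ¬r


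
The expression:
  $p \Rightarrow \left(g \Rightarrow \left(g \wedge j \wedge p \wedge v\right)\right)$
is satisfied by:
  {v: True, j: True, p: False, g: False}
  {v: True, j: False, p: False, g: False}
  {j: True, v: False, p: False, g: False}
  {v: False, j: False, p: False, g: False}
  {g: True, v: True, j: True, p: False}
  {g: True, v: True, j: False, p: False}
  {g: True, j: True, v: False, p: False}
  {g: True, j: False, v: False, p: False}
  {v: True, p: True, j: True, g: False}
  {v: True, p: True, j: False, g: False}
  {p: True, j: True, v: False, g: False}
  {p: True, v: False, j: False, g: False}
  {g: True, v: True, p: True, j: True}


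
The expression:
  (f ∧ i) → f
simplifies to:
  True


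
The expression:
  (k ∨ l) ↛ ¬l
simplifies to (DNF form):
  l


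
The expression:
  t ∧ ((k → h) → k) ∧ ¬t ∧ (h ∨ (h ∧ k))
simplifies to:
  False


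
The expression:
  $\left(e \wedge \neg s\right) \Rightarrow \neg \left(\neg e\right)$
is always true.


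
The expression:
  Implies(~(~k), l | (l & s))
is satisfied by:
  {l: True, k: False}
  {k: False, l: False}
  {k: True, l: True}


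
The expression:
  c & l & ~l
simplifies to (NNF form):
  False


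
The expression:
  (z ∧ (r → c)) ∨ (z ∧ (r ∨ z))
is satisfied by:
  {z: True}


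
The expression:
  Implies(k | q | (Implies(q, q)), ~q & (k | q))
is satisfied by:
  {k: True, q: False}


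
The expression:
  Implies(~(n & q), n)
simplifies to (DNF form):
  n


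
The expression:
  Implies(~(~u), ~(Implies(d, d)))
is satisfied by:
  {u: False}


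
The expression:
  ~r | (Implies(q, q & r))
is always true.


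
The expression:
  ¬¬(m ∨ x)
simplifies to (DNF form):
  m ∨ x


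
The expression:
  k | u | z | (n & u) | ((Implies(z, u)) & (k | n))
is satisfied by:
  {n: True, k: True, z: True, u: True}
  {n: True, k: True, z: True, u: False}
  {n: True, k: True, u: True, z: False}
  {n: True, k: True, u: False, z: False}
  {n: True, z: True, u: True, k: False}
  {n: True, z: True, u: False, k: False}
  {n: True, z: False, u: True, k: False}
  {n: True, z: False, u: False, k: False}
  {k: True, z: True, u: True, n: False}
  {k: True, z: True, u: False, n: False}
  {k: True, u: True, z: False, n: False}
  {k: True, u: False, z: False, n: False}
  {z: True, u: True, k: False, n: False}
  {z: True, k: False, u: False, n: False}
  {u: True, k: False, z: False, n: False}


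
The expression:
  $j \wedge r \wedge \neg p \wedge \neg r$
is never true.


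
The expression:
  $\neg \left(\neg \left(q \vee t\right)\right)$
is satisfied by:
  {t: True, q: True}
  {t: True, q: False}
  {q: True, t: False}


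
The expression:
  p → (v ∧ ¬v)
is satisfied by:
  {p: False}


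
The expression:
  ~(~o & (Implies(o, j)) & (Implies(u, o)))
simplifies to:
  o | u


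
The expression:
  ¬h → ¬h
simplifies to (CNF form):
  True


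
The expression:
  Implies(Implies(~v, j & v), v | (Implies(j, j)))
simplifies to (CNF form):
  True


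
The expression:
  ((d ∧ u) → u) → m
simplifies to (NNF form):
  m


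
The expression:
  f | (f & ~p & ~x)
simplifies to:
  f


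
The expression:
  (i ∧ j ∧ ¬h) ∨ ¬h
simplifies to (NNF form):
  ¬h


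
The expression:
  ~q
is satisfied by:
  {q: False}


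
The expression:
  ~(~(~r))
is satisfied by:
  {r: False}


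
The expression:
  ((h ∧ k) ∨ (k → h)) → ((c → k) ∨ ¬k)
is always true.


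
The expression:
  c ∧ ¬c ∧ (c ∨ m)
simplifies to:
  False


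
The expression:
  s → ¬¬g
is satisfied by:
  {g: True, s: False}
  {s: False, g: False}
  {s: True, g: True}


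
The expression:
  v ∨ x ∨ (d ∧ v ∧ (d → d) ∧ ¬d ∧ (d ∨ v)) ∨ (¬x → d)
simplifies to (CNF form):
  d ∨ v ∨ x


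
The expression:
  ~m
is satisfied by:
  {m: False}


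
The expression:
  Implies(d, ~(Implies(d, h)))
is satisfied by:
  {h: False, d: False}
  {d: True, h: False}
  {h: True, d: False}


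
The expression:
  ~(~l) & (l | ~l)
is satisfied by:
  {l: True}


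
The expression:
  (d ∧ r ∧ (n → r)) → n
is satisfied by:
  {n: True, d: False, r: False}
  {d: False, r: False, n: False}
  {r: True, n: True, d: False}
  {r: True, d: False, n: False}
  {n: True, d: True, r: False}
  {d: True, n: False, r: False}
  {r: True, d: True, n: True}


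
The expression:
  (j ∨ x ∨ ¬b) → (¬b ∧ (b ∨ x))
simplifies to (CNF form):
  (b ∨ x) ∧ (x ∨ ¬j) ∧ (¬b ∨ ¬x)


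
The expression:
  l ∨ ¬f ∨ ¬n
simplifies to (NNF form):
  l ∨ ¬f ∨ ¬n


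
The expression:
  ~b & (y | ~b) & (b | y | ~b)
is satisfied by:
  {b: False}


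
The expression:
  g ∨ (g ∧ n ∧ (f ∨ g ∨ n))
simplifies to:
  g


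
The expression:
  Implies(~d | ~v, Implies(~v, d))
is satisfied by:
  {d: True, v: True}
  {d: True, v: False}
  {v: True, d: False}


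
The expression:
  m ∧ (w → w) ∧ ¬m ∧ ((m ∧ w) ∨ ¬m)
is never true.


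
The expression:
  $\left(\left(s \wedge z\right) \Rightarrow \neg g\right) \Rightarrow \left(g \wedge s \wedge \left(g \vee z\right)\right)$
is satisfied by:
  {s: True, g: True}


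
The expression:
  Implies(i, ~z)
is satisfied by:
  {z: False, i: False}
  {i: True, z: False}
  {z: True, i: False}


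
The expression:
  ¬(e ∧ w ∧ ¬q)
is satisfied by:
  {q: True, w: False, e: False}
  {w: False, e: False, q: False}
  {q: True, e: True, w: False}
  {e: True, w: False, q: False}
  {q: True, w: True, e: False}
  {w: True, q: False, e: False}
  {q: True, e: True, w: True}


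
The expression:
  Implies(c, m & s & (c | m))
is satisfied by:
  {s: True, m: True, c: False}
  {s: True, m: False, c: False}
  {m: True, s: False, c: False}
  {s: False, m: False, c: False}
  {s: True, c: True, m: True}


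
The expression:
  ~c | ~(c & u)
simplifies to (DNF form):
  ~c | ~u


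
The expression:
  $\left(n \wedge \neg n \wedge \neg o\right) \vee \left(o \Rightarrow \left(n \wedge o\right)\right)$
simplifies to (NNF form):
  $n \vee \neg o$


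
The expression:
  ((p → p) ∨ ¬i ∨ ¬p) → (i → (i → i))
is always true.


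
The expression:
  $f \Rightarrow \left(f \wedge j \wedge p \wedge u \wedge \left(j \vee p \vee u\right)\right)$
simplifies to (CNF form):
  $\left(j \vee \neg f\right) \wedge \left(p \vee \neg f\right) \wedge \left(u \vee \neg f\right)$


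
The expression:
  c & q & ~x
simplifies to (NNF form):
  c & q & ~x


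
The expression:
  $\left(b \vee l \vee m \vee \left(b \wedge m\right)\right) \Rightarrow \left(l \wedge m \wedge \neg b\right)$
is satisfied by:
  {m: False, b: False, l: False}
  {l: True, m: True, b: False}


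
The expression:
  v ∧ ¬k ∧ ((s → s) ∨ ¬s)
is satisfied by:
  {v: True, k: False}


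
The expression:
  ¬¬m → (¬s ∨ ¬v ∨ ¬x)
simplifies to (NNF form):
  ¬m ∨ ¬s ∨ ¬v ∨ ¬x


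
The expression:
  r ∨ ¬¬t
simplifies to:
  r ∨ t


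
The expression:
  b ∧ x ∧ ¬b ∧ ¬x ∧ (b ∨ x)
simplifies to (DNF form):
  False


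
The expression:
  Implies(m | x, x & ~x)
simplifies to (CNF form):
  ~m & ~x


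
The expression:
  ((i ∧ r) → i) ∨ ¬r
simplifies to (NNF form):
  True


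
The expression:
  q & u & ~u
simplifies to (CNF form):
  False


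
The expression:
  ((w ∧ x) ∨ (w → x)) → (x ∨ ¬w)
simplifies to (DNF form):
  True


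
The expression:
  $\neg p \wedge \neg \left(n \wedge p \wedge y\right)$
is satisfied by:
  {p: False}


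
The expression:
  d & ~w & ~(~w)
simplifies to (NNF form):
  False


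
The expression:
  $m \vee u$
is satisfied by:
  {m: True, u: True}
  {m: True, u: False}
  {u: True, m: False}


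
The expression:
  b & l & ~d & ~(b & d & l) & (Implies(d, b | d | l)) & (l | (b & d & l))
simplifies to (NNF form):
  b & l & ~d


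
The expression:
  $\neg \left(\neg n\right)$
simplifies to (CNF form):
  $n$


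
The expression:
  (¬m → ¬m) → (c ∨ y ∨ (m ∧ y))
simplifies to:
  c ∨ y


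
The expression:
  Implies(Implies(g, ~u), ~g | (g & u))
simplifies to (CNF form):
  u | ~g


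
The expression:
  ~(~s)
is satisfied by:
  {s: True}


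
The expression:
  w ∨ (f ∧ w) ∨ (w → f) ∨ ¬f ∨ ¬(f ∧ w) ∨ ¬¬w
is always true.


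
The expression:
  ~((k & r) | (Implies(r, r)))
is never true.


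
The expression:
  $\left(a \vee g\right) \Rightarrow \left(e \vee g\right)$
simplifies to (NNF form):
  $e \vee g \vee \neg a$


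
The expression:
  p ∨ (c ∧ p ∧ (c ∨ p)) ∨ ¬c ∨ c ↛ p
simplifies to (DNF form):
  True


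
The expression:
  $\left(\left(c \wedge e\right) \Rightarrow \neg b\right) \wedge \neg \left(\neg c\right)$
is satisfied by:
  {c: True, e: False, b: False}
  {b: True, c: True, e: False}
  {e: True, c: True, b: False}


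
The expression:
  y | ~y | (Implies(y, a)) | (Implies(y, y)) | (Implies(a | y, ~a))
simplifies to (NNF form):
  True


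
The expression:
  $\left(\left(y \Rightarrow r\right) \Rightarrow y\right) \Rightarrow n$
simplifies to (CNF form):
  $n \vee \neg y$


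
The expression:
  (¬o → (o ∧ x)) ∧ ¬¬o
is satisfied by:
  {o: True}


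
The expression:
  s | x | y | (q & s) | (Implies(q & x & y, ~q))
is always true.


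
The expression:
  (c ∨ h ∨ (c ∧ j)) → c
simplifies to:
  c ∨ ¬h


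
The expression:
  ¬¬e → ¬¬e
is always true.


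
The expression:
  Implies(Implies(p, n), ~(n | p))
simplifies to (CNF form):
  ~n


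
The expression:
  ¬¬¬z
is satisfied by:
  {z: False}


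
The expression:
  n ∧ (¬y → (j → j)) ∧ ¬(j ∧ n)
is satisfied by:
  {n: True, j: False}


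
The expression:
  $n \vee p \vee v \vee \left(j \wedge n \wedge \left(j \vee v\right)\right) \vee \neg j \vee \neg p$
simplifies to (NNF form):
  $\text{True}$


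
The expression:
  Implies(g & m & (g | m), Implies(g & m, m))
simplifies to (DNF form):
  True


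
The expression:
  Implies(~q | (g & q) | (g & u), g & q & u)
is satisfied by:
  {u: True, q: True, g: False}
  {q: True, g: False, u: False}
  {u: True, g: True, q: True}


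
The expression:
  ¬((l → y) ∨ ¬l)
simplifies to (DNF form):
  l ∧ ¬y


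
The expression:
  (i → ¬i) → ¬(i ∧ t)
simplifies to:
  True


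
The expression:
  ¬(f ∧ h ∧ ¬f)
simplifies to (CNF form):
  True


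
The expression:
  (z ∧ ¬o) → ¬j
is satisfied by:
  {o: True, z: False, j: False}
  {z: False, j: False, o: False}
  {j: True, o: True, z: False}
  {j: True, z: False, o: False}
  {o: True, z: True, j: False}
  {z: True, o: False, j: False}
  {j: True, z: True, o: True}


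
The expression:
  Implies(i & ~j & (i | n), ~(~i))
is always true.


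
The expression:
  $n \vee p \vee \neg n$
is always true.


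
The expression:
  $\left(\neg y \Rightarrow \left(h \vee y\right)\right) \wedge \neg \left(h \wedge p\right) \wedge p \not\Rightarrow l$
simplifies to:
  $p \wedge y \wedge \neg h \wedge \neg l$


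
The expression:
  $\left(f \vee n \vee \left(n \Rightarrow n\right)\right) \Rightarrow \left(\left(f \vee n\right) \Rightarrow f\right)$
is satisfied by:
  {f: True, n: False}
  {n: False, f: False}
  {n: True, f: True}


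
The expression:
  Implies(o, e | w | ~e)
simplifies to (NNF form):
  True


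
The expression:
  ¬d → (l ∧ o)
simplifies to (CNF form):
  (d ∨ l) ∧ (d ∨ o)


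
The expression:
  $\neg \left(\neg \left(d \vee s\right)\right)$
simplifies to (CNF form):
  $d \vee s$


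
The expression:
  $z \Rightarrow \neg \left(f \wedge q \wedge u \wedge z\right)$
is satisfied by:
  {u: False, z: False, q: False, f: False}
  {f: True, u: False, z: False, q: False}
  {q: True, u: False, z: False, f: False}
  {f: True, q: True, u: False, z: False}
  {z: True, f: False, u: False, q: False}
  {f: True, z: True, u: False, q: False}
  {q: True, z: True, f: False, u: False}
  {f: True, q: True, z: True, u: False}
  {u: True, q: False, z: False, f: False}
  {f: True, u: True, q: False, z: False}
  {q: True, u: True, f: False, z: False}
  {f: True, q: True, u: True, z: False}
  {z: True, u: True, q: False, f: False}
  {f: True, z: True, u: True, q: False}
  {q: True, z: True, u: True, f: False}


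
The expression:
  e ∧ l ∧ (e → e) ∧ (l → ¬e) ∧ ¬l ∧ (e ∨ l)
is never true.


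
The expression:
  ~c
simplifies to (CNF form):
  ~c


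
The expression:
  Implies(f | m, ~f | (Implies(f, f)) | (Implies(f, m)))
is always true.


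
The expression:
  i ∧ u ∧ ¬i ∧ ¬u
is never true.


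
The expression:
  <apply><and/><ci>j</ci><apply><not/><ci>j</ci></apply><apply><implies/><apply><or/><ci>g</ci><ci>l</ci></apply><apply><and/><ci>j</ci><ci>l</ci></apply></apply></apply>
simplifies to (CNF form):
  <false/>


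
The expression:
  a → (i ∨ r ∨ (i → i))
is always true.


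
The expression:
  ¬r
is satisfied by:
  {r: False}


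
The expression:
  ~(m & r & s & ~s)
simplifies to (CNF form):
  True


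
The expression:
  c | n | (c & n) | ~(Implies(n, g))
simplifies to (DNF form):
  c | n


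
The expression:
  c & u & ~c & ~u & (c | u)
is never true.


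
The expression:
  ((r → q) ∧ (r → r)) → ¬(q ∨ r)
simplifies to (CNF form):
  ¬q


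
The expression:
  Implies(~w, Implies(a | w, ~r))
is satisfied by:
  {w: True, a: False, r: False}
  {w: False, a: False, r: False}
  {r: True, w: True, a: False}
  {r: True, w: False, a: False}
  {a: True, w: True, r: False}
  {a: True, w: False, r: False}
  {a: True, r: True, w: True}


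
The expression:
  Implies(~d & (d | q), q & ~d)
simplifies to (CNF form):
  True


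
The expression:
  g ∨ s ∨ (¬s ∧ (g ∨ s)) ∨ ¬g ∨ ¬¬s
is always true.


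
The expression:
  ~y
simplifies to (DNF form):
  ~y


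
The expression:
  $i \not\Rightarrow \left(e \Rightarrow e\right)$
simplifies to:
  $\text{False}$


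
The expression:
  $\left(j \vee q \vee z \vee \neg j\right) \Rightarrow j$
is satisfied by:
  {j: True}


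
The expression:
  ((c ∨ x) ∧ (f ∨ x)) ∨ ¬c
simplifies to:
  f ∨ x ∨ ¬c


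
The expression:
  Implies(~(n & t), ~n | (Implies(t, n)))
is always true.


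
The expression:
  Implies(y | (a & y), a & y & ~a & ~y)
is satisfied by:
  {y: False}


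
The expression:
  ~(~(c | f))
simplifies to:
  c | f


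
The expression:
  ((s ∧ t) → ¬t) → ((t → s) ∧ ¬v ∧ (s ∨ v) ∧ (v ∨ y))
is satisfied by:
  {t: True, s: True, y: True, v: False}
  {t: True, s: True, y: False, v: False}
  {t: True, v: True, s: True, y: True}
  {t: True, v: True, s: True, y: False}
  {s: True, y: True, v: False, t: False}


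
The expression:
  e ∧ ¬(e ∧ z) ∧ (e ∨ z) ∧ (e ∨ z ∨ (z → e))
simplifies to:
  e ∧ ¬z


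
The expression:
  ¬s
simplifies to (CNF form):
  ¬s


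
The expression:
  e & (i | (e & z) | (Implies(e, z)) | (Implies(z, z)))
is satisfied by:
  {e: True}


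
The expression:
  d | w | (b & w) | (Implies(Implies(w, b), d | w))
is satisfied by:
  {d: True, w: True}
  {d: True, w: False}
  {w: True, d: False}


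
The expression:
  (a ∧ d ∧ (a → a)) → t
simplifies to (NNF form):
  t ∨ ¬a ∨ ¬d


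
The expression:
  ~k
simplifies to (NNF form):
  ~k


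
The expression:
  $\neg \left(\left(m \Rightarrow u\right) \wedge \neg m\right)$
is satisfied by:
  {m: True}


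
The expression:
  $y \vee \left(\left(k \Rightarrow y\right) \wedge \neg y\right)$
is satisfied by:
  {y: True, k: False}
  {k: False, y: False}
  {k: True, y: True}


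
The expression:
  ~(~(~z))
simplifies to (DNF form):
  ~z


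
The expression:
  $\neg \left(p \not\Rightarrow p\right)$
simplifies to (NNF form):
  $\text{True}$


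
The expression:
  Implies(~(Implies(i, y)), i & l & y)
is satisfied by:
  {y: True, i: False}
  {i: False, y: False}
  {i: True, y: True}


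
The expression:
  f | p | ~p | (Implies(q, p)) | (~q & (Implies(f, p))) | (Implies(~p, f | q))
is always true.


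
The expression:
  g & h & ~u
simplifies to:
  g & h & ~u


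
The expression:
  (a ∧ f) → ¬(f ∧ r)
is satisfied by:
  {a: False, r: False, f: False}
  {f: True, a: False, r: False}
  {r: True, a: False, f: False}
  {f: True, r: True, a: False}
  {a: True, f: False, r: False}
  {f: True, a: True, r: False}
  {r: True, a: True, f: False}


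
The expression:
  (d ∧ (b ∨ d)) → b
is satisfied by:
  {b: True, d: False}
  {d: False, b: False}
  {d: True, b: True}


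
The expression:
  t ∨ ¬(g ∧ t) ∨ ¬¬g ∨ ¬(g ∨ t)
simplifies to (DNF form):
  True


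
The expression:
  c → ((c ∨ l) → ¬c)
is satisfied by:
  {c: False}


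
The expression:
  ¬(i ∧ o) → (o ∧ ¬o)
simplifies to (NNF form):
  i ∧ o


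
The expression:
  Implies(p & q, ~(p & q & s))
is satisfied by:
  {s: False, q: False, p: False}
  {p: True, s: False, q: False}
  {q: True, s: False, p: False}
  {p: True, q: True, s: False}
  {s: True, p: False, q: False}
  {p: True, s: True, q: False}
  {q: True, s: True, p: False}


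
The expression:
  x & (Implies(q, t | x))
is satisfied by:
  {x: True}


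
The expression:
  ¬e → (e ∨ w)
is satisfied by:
  {e: True, w: True}
  {e: True, w: False}
  {w: True, e: False}


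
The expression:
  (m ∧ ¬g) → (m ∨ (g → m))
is always true.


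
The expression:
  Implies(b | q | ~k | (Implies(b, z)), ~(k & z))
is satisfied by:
  {k: False, z: False}
  {z: True, k: False}
  {k: True, z: False}


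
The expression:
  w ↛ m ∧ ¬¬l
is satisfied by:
  {w: True, l: True, m: False}


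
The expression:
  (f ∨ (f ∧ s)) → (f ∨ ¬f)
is always true.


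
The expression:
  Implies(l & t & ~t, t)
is always true.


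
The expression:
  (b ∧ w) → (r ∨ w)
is always true.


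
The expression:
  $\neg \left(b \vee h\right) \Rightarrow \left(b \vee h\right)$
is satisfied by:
  {b: True, h: True}
  {b: True, h: False}
  {h: True, b: False}


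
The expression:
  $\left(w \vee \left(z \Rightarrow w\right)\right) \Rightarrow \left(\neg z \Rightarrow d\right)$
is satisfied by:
  {d: True, z: True}
  {d: True, z: False}
  {z: True, d: False}


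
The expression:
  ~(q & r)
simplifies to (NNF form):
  ~q | ~r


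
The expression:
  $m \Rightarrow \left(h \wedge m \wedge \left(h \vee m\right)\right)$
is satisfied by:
  {h: True, m: False}
  {m: False, h: False}
  {m: True, h: True}


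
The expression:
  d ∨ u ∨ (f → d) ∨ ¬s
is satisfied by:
  {d: True, u: True, s: False, f: False}
  {d: True, s: False, u: False, f: False}
  {u: True, d: False, s: False, f: False}
  {d: False, s: False, u: False, f: False}
  {f: True, d: True, u: True, s: False}
  {f: True, d: True, s: False, u: False}
  {f: True, u: True, d: False, s: False}
  {f: True, d: False, s: False, u: False}
  {d: True, s: True, u: True, f: False}
  {d: True, s: True, f: False, u: False}
  {s: True, u: True, f: False, d: False}
  {s: True, f: False, u: False, d: False}
  {d: True, s: True, f: True, u: True}
  {d: True, s: True, f: True, u: False}
  {s: True, f: True, u: True, d: False}


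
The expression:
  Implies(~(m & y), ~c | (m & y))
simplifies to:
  ~c | (m & y)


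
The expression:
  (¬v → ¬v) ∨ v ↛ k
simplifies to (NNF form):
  True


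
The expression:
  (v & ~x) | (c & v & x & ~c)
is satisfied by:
  {v: True, x: False}


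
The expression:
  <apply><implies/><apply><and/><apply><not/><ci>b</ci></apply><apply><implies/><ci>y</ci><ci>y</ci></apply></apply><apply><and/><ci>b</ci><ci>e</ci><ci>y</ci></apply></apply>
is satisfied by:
  {b: True}


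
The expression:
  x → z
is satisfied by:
  {z: True, x: False}
  {x: False, z: False}
  {x: True, z: True}


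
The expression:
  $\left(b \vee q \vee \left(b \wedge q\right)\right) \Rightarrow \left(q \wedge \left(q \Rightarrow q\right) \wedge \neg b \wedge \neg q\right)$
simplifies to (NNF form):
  $\neg b \wedge \neg q$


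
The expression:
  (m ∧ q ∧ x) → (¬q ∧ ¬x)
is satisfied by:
  {m: False, q: False, x: False}
  {x: True, m: False, q: False}
  {q: True, m: False, x: False}
  {x: True, q: True, m: False}
  {m: True, x: False, q: False}
  {x: True, m: True, q: False}
  {q: True, m: True, x: False}


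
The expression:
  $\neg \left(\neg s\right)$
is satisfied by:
  {s: True}


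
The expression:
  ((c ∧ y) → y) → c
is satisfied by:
  {c: True}


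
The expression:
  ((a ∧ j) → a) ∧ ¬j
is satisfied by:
  {j: False}


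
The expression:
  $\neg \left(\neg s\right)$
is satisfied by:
  {s: True}


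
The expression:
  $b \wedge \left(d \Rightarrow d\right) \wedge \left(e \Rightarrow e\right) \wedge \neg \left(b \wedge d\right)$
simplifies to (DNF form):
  $b \wedge \neg d$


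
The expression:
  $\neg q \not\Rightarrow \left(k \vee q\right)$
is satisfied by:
  {q: False, k: False}


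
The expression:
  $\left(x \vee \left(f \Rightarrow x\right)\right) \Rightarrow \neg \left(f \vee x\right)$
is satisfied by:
  {x: False}


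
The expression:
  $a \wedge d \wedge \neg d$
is never true.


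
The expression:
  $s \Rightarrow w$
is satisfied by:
  {w: True, s: False}
  {s: False, w: False}
  {s: True, w: True}


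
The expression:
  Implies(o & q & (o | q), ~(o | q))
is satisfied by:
  {o: False, q: False}
  {q: True, o: False}
  {o: True, q: False}


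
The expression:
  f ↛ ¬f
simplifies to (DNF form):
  f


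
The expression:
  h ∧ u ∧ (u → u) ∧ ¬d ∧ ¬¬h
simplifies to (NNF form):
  h ∧ u ∧ ¬d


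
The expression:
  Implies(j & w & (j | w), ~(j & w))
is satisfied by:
  {w: False, j: False}
  {j: True, w: False}
  {w: True, j: False}


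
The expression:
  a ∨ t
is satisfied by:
  {a: True, t: True}
  {a: True, t: False}
  {t: True, a: False}


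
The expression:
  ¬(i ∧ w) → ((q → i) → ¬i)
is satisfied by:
  {w: True, i: False}
  {i: False, w: False}
  {i: True, w: True}


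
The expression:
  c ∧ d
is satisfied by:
  {c: True, d: True}


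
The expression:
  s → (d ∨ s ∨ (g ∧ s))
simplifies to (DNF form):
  True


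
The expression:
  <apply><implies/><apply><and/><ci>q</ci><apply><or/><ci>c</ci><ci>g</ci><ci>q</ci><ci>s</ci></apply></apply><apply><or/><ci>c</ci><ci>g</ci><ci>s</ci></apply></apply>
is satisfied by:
  {c: True, s: True, g: True, q: False}
  {c: True, s: True, g: False, q: False}
  {c: True, g: True, s: False, q: False}
  {c: True, g: False, s: False, q: False}
  {s: True, g: True, c: False, q: False}
  {s: True, g: False, c: False, q: False}
  {g: True, c: False, s: False, q: False}
  {g: False, c: False, s: False, q: False}
  {q: True, c: True, s: True, g: True}
  {q: True, c: True, s: True, g: False}
  {q: True, c: True, g: True, s: False}
  {q: True, c: True, g: False, s: False}
  {q: True, s: True, g: True, c: False}
  {q: True, s: True, g: False, c: False}
  {q: True, g: True, s: False, c: False}


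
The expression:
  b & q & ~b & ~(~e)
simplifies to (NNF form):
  False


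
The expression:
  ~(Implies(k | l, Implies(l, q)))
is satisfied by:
  {l: True, q: False}


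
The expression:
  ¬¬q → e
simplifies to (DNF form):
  e ∨ ¬q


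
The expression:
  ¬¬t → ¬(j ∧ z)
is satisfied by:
  {t: False, z: False, j: False}
  {j: True, t: False, z: False}
  {z: True, t: False, j: False}
  {j: True, z: True, t: False}
  {t: True, j: False, z: False}
  {j: True, t: True, z: False}
  {z: True, t: True, j: False}


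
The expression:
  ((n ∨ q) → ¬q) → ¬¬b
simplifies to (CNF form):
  b ∨ q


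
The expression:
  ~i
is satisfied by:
  {i: False}


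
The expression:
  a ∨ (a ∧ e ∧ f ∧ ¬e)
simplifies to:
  a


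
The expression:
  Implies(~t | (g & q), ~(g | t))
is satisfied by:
  {t: True, g: False, q: False}
  {t: False, g: False, q: False}
  {q: True, t: True, g: False}
  {q: True, t: False, g: False}
  {g: True, t: True, q: False}


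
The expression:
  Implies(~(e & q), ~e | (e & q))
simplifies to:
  q | ~e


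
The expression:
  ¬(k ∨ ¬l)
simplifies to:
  l ∧ ¬k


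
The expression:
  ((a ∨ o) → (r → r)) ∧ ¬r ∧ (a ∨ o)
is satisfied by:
  {a: True, o: True, r: False}
  {a: True, o: False, r: False}
  {o: True, a: False, r: False}


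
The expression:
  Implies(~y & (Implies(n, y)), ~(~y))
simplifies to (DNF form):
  n | y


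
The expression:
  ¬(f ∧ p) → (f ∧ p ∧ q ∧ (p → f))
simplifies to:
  f ∧ p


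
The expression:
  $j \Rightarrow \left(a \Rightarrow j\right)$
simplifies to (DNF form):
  $\text{True}$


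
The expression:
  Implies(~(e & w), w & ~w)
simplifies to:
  e & w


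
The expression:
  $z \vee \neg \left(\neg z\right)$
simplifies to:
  $z$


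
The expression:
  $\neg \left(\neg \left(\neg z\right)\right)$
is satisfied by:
  {z: False}


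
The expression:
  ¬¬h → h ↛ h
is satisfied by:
  {h: False}


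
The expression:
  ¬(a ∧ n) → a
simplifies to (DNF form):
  a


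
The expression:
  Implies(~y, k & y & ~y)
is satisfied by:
  {y: True}


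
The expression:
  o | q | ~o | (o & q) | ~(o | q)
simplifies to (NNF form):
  True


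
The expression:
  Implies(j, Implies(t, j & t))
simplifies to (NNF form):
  True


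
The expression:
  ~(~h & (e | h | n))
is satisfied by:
  {h: True, n: False, e: False}
  {h: True, e: True, n: False}
  {h: True, n: True, e: False}
  {h: True, e: True, n: True}
  {e: False, n: False, h: False}


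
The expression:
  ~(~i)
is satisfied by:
  {i: True}


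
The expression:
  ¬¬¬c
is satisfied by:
  {c: False}


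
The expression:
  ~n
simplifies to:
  ~n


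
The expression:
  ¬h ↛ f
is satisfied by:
  {f: True, h: False}
  {h: False, f: False}
  {h: True, f: True}


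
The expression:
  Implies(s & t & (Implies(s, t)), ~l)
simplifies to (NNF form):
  ~l | ~s | ~t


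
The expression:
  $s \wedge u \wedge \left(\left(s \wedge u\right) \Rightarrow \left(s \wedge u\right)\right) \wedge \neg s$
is never true.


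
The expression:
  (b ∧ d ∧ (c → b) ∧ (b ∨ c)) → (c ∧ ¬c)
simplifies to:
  ¬b ∨ ¬d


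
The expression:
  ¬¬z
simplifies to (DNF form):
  z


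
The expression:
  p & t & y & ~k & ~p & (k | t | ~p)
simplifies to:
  False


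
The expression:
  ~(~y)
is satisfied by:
  {y: True}


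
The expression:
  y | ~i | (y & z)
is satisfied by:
  {y: True, i: False}
  {i: False, y: False}
  {i: True, y: True}


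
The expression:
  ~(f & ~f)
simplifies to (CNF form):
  True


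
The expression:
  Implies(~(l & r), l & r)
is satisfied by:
  {r: True, l: True}


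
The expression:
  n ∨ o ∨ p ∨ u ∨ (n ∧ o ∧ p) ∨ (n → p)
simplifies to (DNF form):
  True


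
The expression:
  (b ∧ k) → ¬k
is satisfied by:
  {k: False, b: False}
  {b: True, k: False}
  {k: True, b: False}


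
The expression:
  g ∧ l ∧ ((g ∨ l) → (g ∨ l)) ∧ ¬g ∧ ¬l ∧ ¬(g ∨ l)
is never true.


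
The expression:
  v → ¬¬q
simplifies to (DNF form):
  q ∨ ¬v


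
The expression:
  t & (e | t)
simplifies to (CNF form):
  t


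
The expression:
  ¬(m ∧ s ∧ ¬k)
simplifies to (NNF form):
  k ∨ ¬m ∨ ¬s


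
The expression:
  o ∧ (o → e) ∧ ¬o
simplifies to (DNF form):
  False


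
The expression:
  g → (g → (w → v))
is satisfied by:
  {v: True, w: False, g: False}
  {w: False, g: False, v: False}
  {g: True, v: True, w: False}
  {g: True, w: False, v: False}
  {v: True, w: True, g: False}
  {w: True, v: False, g: False}
  {g: True, w: True, v: True}


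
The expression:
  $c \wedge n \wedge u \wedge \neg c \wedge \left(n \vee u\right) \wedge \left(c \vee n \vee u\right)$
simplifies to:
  $\text{False}$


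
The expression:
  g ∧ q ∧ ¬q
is never true.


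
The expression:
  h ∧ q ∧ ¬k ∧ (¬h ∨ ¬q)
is never true.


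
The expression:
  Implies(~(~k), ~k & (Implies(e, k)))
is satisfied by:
  {k: False}


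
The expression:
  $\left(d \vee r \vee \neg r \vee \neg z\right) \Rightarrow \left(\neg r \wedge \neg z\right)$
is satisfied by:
  {r: False, z: False}


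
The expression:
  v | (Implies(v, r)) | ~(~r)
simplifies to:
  True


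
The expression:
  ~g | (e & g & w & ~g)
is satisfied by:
  {g: False}


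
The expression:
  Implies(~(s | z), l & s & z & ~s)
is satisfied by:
  {z: True, s: True}
  {z: True, s: False}
  {s: True, z: False}


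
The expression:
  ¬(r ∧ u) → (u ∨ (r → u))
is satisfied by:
  {u: True, r: False}
  {r: False, u: False}
  {r: True, u: True}


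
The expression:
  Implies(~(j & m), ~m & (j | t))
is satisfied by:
  {j: True, t: True, m: False}
  {j: True, t: False, m: False}
  {m: True, j: True, t: True}
  {m: True, j: True, t: False}
  {t: True, m: False, j: False}


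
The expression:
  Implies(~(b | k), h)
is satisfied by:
  {b: True, k: True, h: True}
  {b: True, k: True, h: False}
  {b: True, h: True, k: False}
  {b: True, h: False, k: False}
  {k: True, h: True, b: False}
  {k: True, h: False, b: False}
  {h: True, k: False, b: False}


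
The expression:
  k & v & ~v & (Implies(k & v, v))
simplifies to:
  False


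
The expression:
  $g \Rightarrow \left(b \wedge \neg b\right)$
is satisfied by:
  {g: False}


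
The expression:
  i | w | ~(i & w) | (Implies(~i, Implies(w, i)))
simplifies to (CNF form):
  True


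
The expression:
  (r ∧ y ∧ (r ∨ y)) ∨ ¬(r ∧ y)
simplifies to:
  True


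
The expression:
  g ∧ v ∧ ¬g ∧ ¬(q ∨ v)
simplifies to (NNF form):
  False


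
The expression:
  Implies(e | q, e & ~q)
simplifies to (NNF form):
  ~q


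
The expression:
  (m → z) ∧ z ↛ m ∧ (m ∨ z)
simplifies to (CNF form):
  z ∧ ¬m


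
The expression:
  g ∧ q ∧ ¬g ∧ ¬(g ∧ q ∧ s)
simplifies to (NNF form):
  False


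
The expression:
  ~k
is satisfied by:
  {k: False}


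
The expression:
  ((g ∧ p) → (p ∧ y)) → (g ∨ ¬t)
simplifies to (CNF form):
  g ∨ ¬t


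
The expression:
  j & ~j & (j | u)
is never true.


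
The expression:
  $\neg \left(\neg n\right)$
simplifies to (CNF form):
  $n$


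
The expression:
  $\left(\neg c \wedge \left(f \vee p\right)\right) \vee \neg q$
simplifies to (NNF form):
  $\left(f \wedge \neg c\right) \vee \left(p \wedge \neg c\right) \vee \neg q$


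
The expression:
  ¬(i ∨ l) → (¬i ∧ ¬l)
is always true.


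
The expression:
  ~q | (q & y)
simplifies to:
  y | ~q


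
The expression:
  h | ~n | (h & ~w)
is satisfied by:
  {h: True, n: False}
  {n: False, h: False}
  {n: True, h: True}


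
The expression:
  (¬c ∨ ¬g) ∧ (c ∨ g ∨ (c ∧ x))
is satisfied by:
  {g: True, c: False}
  {c: True, g: False}


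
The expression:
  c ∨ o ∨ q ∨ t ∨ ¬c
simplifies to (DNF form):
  True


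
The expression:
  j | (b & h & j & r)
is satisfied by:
  {j: True}


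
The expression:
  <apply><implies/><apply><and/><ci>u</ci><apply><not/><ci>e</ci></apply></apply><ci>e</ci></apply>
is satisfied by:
  {e: True, u: False}
  {u: False, e: False}
  {u: True, e: True}


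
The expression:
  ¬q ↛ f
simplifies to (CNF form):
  f ∨ ¬q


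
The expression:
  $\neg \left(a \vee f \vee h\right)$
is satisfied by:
  {h: False, f: False, a: False}


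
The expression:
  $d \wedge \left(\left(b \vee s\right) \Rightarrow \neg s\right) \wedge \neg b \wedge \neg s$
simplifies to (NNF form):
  $d \wedge \neg b \wedge \neg s$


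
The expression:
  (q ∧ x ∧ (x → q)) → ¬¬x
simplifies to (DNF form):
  True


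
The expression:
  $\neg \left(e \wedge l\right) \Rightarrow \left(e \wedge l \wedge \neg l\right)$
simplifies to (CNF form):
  $e \wedge l$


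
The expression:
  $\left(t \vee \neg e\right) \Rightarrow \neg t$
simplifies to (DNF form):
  $\neg t$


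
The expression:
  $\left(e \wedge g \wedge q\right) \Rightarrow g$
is always true.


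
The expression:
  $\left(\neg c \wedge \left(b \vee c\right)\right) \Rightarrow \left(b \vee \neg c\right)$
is always true.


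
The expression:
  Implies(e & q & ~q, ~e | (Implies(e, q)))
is always true.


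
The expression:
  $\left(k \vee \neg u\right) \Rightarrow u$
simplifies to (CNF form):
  $u$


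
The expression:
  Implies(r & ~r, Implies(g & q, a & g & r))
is always true.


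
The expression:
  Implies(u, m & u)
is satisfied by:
  {m: True, u: False}
  {u: False, m: False}
  {u: True, m: True}


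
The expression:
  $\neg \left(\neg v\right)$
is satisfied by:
  {v: True}


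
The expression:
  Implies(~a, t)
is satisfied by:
  {a: True, t: True}
  {a: True, t: False}
  {t: True, a: False}


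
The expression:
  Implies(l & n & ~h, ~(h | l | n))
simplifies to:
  h | ~l | ~n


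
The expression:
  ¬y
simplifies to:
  ¬y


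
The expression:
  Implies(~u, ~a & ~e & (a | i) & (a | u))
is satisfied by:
  {u: True}


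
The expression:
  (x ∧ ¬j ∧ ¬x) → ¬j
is always true.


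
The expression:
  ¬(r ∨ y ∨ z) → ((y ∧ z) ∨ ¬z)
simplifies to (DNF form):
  True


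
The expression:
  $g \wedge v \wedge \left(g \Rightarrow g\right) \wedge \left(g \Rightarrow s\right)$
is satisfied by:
  {s: True, g: True, v: True}


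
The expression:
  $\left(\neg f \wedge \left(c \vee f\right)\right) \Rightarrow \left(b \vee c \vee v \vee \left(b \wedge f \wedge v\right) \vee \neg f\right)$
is always true.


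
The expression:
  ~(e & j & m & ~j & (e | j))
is always true.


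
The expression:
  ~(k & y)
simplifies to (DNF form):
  ~k | ~y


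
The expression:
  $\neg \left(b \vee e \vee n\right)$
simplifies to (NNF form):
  $\neg b \wedge \neg e \wedge \neg n$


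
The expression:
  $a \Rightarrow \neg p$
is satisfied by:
  {p: False, a: False}
  {a: True, p: False}
  {p: True, a: False}


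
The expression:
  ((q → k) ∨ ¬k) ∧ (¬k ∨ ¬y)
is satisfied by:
  {k: False, y: False}
  {y: True, k: False}
  {k: True, y: False}


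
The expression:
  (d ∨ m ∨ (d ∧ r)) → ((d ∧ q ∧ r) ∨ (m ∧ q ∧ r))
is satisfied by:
  {r: True, q: True, m: False, d: False}
  {r: True, q: False, m: False, d: False}
  {q: True, r: False, m: False, d: False}
  {r: False, q: False, m: False, d: False}
  {r: True, d: True, q: True, m: False}
  {r: True, m: True, q: True, d: False}
  {r: True, d: True, m: True, q: True}


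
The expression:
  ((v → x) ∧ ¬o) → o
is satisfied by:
  {o: True, v: True, x: False}
  {o: True, v: False, x: False}
  {x: True, o: True, v: True}
  {x: True, o: True, v: False}
  {v: True, x: False, o: False}


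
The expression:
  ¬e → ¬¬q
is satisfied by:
  {q: True, e: True}
  {q: True, e: False}
  {e: True, q: False}


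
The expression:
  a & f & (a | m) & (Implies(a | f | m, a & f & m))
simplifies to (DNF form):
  a & f & m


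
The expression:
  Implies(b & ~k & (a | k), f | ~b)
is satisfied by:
  {k: True, f: True, a: False, b: False}
  {k: True, f: False, a: False, b: False}
  {f: True, b: False, k: False, a: False}
  {b: False, f: False, k: False, a: False}
  {b: True, k: True, f: True, a: False}
  {b: True, k: True, f: False, a: False}
  {b: True, f: True, k: False, a: False}
  {b: True, f: False, k: False, a: False}
  {a: True, k: True, f: True, b: False}
  {a: True, k: True, f: False, b: False}
  {a: True, f: True, k: False, b: False}
  {a: True, f: False, k: False, b: False}
  {b: True, a: True, k: True, f: True}
  {b: True, a: True, k: True, f: False}
  {b: True, a: True, f: True, k: False}


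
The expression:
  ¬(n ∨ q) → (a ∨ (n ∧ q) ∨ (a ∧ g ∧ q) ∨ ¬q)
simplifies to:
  True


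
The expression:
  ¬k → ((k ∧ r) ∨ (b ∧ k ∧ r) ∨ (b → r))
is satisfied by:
  {r: True, k: True, b: False}
  {r: True, k: False, b: False}
  {k: True, r: False, b: False}
  {r: False, k: False, b: False}
  {r: True, b: True, k: True}
  {r: True, b: True, k: False}
  {b: True, k: True, r: False}


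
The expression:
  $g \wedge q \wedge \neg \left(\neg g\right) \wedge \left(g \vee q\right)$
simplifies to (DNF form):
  $g \wedge q$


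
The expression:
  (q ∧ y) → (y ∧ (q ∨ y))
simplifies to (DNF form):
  True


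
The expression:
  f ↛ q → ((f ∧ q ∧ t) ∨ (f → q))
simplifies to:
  q ∨ ¬f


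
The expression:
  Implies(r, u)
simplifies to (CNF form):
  u | ~r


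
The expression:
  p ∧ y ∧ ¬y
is never true.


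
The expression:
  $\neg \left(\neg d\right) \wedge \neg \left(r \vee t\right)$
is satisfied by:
  {d: True, r: False, t: False}


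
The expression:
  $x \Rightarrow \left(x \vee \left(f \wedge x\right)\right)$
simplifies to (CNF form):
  $\text{True}$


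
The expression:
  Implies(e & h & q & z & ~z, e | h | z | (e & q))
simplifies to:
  True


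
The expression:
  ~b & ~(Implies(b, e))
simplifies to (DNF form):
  False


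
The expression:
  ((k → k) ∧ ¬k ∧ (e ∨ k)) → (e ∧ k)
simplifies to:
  k ∨ ¬e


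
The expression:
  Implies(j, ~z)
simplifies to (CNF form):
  ~j | ~z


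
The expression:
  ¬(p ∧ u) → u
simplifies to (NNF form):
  u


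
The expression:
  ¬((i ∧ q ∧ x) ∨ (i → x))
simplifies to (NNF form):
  i ∧ ¬x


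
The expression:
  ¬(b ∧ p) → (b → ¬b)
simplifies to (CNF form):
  p ∨ ¬b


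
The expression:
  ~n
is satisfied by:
  {n: False}


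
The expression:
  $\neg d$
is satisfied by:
  {d: False}


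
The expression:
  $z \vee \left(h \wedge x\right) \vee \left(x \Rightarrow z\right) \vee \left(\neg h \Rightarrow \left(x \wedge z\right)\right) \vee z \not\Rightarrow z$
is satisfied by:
  {z: True, h: True, x: False}
  {z: True, h: False, x: False}
  {h: True, z: False, x: False}
  {z: False, h: False, x: False}
  {x: True, z: True, h: True}
  {x: True, z: True, h: False}
  {x: True, h: True, z: False}
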